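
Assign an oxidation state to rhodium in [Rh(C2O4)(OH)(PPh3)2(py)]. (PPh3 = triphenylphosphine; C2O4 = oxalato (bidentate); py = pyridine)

+3

No counter-ion: the bracketed complex is neutral.
Ligand charges: 1×OH = -1; 2×PPh3 neutral; 1×C2O4 = -2; 1×py neutral; sum -3.
Rh + (-3) = 0 ⇒ Rh is +3.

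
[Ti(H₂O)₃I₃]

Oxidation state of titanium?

No counter-ion: the bracketed complex is neutral.
Ligand charges: 3×H2O neutral; 3×I = -3; sum -3.
Ti + (-3) = 0 ⇒ Ti is +3.

+3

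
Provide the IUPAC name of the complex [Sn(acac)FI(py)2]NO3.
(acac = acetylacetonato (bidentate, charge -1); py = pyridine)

(acetylacetonato)fluoroiodobis(pyridine)tin(IV) nitrate

The 1 nitrate counter-ion carries a total charge of -1, so each complex ion is 1+.
Ligand charges: 1×fluoro (-1 each), 1×acetylacetonato (-1 each), 2×pyridine (neutral), 1×iodo (-1 each); total -3. So Sn + (-3) = 1+, giving Sn = +4.
Ligands are named alphabetically: acetylacetonato before fluoro before iodo before pyridine.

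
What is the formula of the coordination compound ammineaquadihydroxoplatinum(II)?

[Pt(H2O)(NH3)(OH)2]

Ligands: 1 aqua (H2O, neutral), 1 ammine (NH3, neutral), 2 hydroxo (OH, -1). Ligand charge sum = -2.
With Pt in oxidation state +2, the complex ion is [Pt...].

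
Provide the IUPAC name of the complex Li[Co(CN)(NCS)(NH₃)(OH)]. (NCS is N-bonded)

The 1 lithium counter-ion carries a total charge of +1, so each complex ion is 1−.
Ligand charges: 1×ammine (neutral), 1×hydroxo (-1 each), 1×cyano (-1 each), 1×isothiocyanato (-1 each); total -3. So Co + (-3) = 1−, giving Co = +2.
Ligands are named alphabetically: ammine before cyano before hydroxo before isothiocyanato.
The complex ion is anionic, so cobalt takes the -ate form cobaltate(II).

lithium amminecyanohydroxoisothiocyanatocobaltate(II)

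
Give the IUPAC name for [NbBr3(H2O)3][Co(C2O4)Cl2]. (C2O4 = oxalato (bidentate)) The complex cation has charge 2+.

triaquatribromoniobium(V) dichlorooxalatocobaltate(II)

Both ions are complex: the cation is named first with the plain metal name, the anion second with the -ate form; each ion's ligands are alphabetised independently.
The complex cation is given as 2+; its ligand charges sum to -3, so Nb = +5.
A 1:1 salt means the anion carries the equal and opposite charge, 2−.
Anion: ligand charges sum to -4; for the ion to be 2−, Co = +2.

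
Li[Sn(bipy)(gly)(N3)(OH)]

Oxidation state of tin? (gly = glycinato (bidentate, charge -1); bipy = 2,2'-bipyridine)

+2

1 lithium outside the brackets (+1 each) → the complex ion is 1−.
Ligand charges: 1×OH = -1; 1×gly = -1; 1×N3 = -1; 1×bipy neutral; sum -3.
Sn + (-3) = 1− ⇒ Sn is +2.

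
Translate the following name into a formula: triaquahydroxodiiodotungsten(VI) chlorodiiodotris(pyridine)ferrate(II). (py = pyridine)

[W(H2O)3I2(OH)][FeClI2(py)3]3

Cation [W…]: ligand charges -3, W(VI) ⇒ ion charge 3+.
Anion [Fe…]: ligand charges -3, Fe(II) ⇒ ion charge 1−.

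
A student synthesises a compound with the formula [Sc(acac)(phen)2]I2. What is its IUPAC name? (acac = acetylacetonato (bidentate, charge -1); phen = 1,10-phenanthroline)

The 2 iodide counter-ions carry a total charge of -2, so each complex ion is 2+.
Ligand charges: 1×acetylacetonato (-1 each), 2×1,10-phenanthroline (neutral); total -1. So Sc + (-1) = 2+, giving Sc = +3.
Ligands are named alphabetically: acetylacetonato before phenanthroline.

(acetylacetonato)bis(1,10-phenanthroline)scandium(III) iodide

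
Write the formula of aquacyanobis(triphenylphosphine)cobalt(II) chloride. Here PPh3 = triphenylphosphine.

Ligands: 1 aqua (H2O, neutral), 2 triphenylphosphine (PPh3, neutral), 1 cyano (CN, -1). Ligand charge sum = -1.
With Co in oxidation state +2, the complex ion is [Co...]^1+.
Charge balance with chloride (-1) requires 1 complex ion per 1 chloride.

[Co(CN)(H2O)(PPh3)2]Cl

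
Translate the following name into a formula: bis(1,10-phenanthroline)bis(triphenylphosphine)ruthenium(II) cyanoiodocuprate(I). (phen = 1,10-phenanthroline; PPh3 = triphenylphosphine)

Cation [Ru…]: ligand charges 0, Ru(II) ⇒ ion charge 2+.
Anion [Cu…]: ligand charges -2, Cu(I) ⇒ ion charge 1−.
One 2+ cation requires 2 of the 1− anion.

[Ru(phen)2(PPh3)2][Cu(CN)I]2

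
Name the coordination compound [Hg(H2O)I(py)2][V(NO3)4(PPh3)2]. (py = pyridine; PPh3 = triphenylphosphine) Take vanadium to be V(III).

Both ions are complex: the cation is named first with the plain metal name, the anion second with the -ate form; each ion's ligands are alphabetised independently.
V is given as +3; the anion's ligand charges sum to -4, so the complex anion is 1−.
A 1:1 salt means the cation carries the equal and opposite charge, 1+.
Cation: ligand charges sum to -1; for the ion to be 1+, Hg = +2.

aquaiodobis(pyridine)mercury(II) tetranitratobis(triphenylphosphine)vanadate(III)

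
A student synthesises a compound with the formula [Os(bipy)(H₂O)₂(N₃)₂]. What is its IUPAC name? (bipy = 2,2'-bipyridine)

There is no counter-ion, so the complex is neutral overall.
Ligand charges: 2×aqua (neutral), 1×2,2'-bipyridine (neutral), 2×azido (-1 each); total -2. So Os + (-2) = 0, giving Os = +2.
Ligands are named alphabetically: aqua before azido before bipyridine.

diaquadiazido(2,2'-bipyridine)osmium(II)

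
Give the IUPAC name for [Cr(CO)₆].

There is no counter-ion, so the complex is neutral overall.
Ligand charges: 6×carbonyl (neutral); total 0. So Cr + (0) = 0, giving Cr = 0.

hexacarbonylchromium(0)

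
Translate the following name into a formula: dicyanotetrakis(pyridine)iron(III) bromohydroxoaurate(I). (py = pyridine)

[Fe(CN)2(py)4][AuBr(OH)]

Cation [Fe…]: ligand charges -2, Fe(III) ⇒ ion charge 1+.
Anion [Au…]: ligand charges -2, Au(I) ⇒ ion charge 1−.
One 1+ cation balances one 1− anion.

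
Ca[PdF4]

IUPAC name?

The 1 calcium counter-ion carries a total charge of +2, so each complex ion is 2−.
Ligand charges: 4×fluoro (-1 each); total -4. So Pd + (-4) = 2−, giving Pd = +2.
The complex ion is anionic, so palladium takes the -ate form palladate(II).

calcium tetrafluoropalladate(II)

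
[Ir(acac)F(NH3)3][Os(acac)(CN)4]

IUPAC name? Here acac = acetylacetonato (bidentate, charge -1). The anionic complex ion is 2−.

Both ions are complex: the cation is named first with the plain metal name, the anion second with the -ate form; each ion's ligands are alphabetised independently.
The complex anion is given as 2−; its ligand charges sum to -5, so Os = +3.
A 1:1 salt means the cation carries the equal and opposite charge, 2+.
Cation: ligand charges sum to -2; for the ion to be 2+, Ir = +4.

(acetylacetonato)triamminefluoroiridium(IV) (acetylacetonato)tetracyanoosmate(III)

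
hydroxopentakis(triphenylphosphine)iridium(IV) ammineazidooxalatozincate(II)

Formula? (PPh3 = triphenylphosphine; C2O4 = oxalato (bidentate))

Cation [Ir…]: ligand charges -1, Ir(IV) ⇒ ion charge 3+.
Anion [Zn…]: ligand charges -3, Zn(II) ⇒ ion charge 1−.

[Ir(OH)(PPh3)5][Zn(C2O4)(N3)(NH3)]3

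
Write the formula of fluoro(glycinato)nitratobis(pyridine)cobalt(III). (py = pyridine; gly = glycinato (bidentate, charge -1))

Ligands: 2 pyridine (py, neutral), 1 nitrato (NO3, -1), 1 glycinato (gly, -1), 1 fluoro (F, -1). Ligand charge sum = -3.
With Co in oxidation state +3, the complex ion is [Co...].

[CoF(gly)(NO3)(py)2]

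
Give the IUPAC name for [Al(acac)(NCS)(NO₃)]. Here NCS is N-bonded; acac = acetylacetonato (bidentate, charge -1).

There is no counter-ion, so the complex is neutral overall.
Ligand charges: 1×isothiocyanato (-1 each), 1×acetylacetonato (-1 each), 1×nitrato (-1 each); total -3. So Al + (-3) = 0, giving Al = +3.
Ligands are named alphabetically: acetylacetonato before isothiocyanato before nitrato.

(acetylacetonato)isothiocyanatonitratoaluminium(III)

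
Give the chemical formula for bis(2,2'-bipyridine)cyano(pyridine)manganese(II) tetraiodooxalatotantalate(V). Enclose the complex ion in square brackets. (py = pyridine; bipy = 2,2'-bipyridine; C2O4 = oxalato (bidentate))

[Mn(bipy)2(CN)(py)][Ta(C2O4)I4]

Cation [Mn…]: ligand charges -1, Mn(II) ⇒ ion charge 1+.
Anion [Ta…]: ligand charges -6, Ta(V) ⇒ ion charge 1−.
One 1+ cation balances one 1− anion.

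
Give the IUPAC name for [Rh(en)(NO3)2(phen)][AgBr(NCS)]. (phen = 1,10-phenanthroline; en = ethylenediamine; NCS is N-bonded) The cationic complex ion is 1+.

(ethylenediamine)dinitrato(1,10-phenanthroline)rhodium(III) bromoisothiocyanatoargentate(I)

Both ions are complex: the cation is named first with the plain metal name, the anion second with the -ate form; each ion's ligands are alphabetised independently.
The complex cation is given as 1+; its ligand charges sum to -2, so Rh = +3.
A 1:1 salt means the anion carries the equal and opposite charge, 1−.
Anion: ligand charges sum to -2; for the ion to be 1−, Ag = +1.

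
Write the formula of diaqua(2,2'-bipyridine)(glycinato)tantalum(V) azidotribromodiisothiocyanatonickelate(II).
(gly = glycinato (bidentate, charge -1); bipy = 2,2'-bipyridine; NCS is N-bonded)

[Ta(bipy)(gly)(H2O)2][NiBr3(N3)(NCS)2]

Cation [Ta…]: ligand charges -1, Ta(V) ⇒ ion charge 4+.
Anion [Ni…]: ligand charges -6, Ni(II) ⇒ ion charge 4−.
One 4+ cation balances one 4− anion.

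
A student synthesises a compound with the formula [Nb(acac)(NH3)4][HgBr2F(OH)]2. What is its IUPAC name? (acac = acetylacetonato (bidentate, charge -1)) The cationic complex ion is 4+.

(acetylacetonato)tetraammineniobium(V) dibromofluorohydroxomercurate(II)

Both ions are complex: the cation is named first with the plain metal name, the anion second with the -ate form; each ion's ligands are alphabetised independently.
The complex cation is given as 4+; its ligand charges sum to -1, so Nb = +5.
With 2 anions per cation, each anion must be 4/2 = 2−.
Anion: ligand charges sum to -4; for the ion to be 2−, Hg = +2.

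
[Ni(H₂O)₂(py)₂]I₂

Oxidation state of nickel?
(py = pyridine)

2 iodide outside the brackets (-1 each) → the complex ion is 2+.
Ligand charges: 2×py neutral; 2×H2O neutral; sum 0.
Ni + (0) = 2+ ⇒ Ni is +2.

+2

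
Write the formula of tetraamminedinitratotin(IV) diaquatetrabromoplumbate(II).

Cation [Sn…]: ligand charges -2, Sn(IV) ⇒ ion charge 2+.
Anion [Pb…]: ligand charges -4, Pb(II) ⇒ ion charge 2−.
One 2+ cation balances one 2− anion.

[Sn(NH3)4(NO3)2][PbBr4(H2O)2]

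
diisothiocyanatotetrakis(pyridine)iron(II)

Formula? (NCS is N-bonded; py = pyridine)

[Fe(NCS)2(py)4]

Ligands: 2 isothiocyanato (NCS, -1), 4 pyridine (py, neutral). Ligand charge sum = -2.
With Fe in oxidation state +2, the complex ion is [Fe...].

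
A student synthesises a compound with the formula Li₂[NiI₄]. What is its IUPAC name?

lithium tetraiodonickelate(II)

The 2 lithium counter-ions carry a total charge of +2, so each complex ion is 2−.
Ligand charges: 4×iodo (-1 each); total -4. So Ni + (-4) = 2−, giving Ni = +2.
The complex ion is anionic, so nickel takes the -ate form nickelate(II).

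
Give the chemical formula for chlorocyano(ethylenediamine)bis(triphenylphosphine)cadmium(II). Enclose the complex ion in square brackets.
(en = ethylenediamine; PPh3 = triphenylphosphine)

[CdCl(CN)(en)(PPh3)2]

Ligands: 1 ethylenediamine (en, neutral), 2 triphenylphosphine (PPh3, neutral), 1 cyano (CN, -1), 1 chloro (Cl, -1). Ligand charge sum = -2.
With Cd in oxidation state +2, the complex ion is [Cd...].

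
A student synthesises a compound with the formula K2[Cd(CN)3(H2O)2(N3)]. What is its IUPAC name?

potassium diaquaazidotricyanocadmate(II)

The 2 potassium counter-ions carry a total charge of +2, so each complex ion is 2−.
Ligand charges: 3×cyano (-1 each), 2×aqua (neutral), 1×azido (-1 each); total -4. So Cd + (-4) = 2−, giving Cd = +2.
Ligands are named alphabetically: aqua before azido before cyano.
The complex ion is anionic, so cadmium takes the -ate form cadmate(II).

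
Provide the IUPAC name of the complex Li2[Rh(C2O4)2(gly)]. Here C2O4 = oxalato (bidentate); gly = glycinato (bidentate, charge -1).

lithium (glycinato)dioxalatorhodate(III)

The 2 lithium counter-ions carry a total charge of +2, so each complex ion is 2−.
Ligand charges: 2×oxalato (-2 each), 1×glycinato (-1 each); total -5. So Rh + (-5) = 2−, giving Rh = +3.
The complex ion is anionic, so rhodium takes the -ate form rhodate(III).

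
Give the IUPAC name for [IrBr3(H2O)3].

triaquatribromoiridium(III)

There is no counter-ion, so the complex is neutral overall.
Ligand charges: 3×bromo (-1 each), 3×aqua (neutral); total -3. So Ir + (-3) = 0, giving Ir = +3.
Ligands are named alphabetically: aqua before bromo.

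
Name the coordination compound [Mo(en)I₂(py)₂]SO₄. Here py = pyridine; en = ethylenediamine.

(ethylenediamine)diiodobis(pyridine)molybdenum(IV) sulfate

The 1 sulfate counter-ion carries a total charge of -2, so each complex ion is 2+.
Ligand charges: 2×pyridine (neutral), 2×iodo (-1 each), 1×ethylenediamine (neutral); total -2. So Mo + (-2) = 2+, giving Mo = +4.
Ligands are named alphabetically: ethylenediamine before iodo before pyridine.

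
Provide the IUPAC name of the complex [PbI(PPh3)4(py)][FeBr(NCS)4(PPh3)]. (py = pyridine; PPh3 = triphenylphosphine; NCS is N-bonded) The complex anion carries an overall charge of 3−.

iodo(pyridine)tetrakis(triphenylphosphine)lead(IV) bromotetraisothiocyanato(triphenylphosphine)ferrate(II)

Both ions are complex: the cation is named first with the plain metal name, the anion second with the -ate form; each ion's ligands are alphabetised independently.
The complex anion is given as 3−; its ligand charges sum to -5, so Fe = +2.
A 1:1 salt means the cation carries the equal and opposite charge, 3+.
Cation: ligand charges sum to -1; for the ion to be 3+, Pb = +4.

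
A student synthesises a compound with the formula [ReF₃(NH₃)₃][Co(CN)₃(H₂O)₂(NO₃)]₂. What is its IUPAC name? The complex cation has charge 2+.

The complex cation is given as 2+; its ligand charges sum to -3, so Re = +5.
With 2 anions per cation, each anion must be 2/2 = 1−.
Anion: ligand charges sum to -4; for the ion to be 1−, Co = +3.

triamminetrifluororhenium(V) diaquatricyanonitratocobaltate(III)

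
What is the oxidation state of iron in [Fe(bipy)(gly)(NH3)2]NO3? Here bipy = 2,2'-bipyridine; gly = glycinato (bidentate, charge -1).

+2

1 nitrate outside the brackets (-1 each) → the complex ion is 1+.
Ligand charges: 2×NH3 neutral; 1×bipy neutral; 1×gly = -1; sum -1.
Fe + (-1) = 1+ ⇒ Fe is +2.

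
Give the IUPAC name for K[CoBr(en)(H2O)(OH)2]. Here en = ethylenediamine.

potassium aquabromo(ethylenediamine)dihydroxocobaltate(II)

The 1 potassium counter-ion carries a total charge of +1, so each complex ion is 1−.
Ligand charges: 1×aqua (neutral), 2×hydroxo (-1 each), 1×ethylenediamine (neutral), 1×bromo (-1 each); total -3. So Co + (-3) = 1−, giving Co = +2.
The complex ion is anionic, so cobalt takes the -ate form cobaltate(II).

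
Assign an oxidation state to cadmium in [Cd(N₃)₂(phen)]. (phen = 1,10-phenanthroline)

No counter-ion: the bracketed complex is neutral.
Ligand charges: 1×phen neutral; 2×N3 = -2; sum -2.
Cd + (-2) = 0 ⇒ Cd is +2.

+2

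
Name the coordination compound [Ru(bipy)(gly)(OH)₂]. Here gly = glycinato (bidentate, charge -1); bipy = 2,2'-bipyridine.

There is no counter-ion, so the complex is neutral overall.
Ligand charges: 1×glycinato (-1 each), 2×hydroxo (-1 each), 1×2,2'-bipyridine (neutral); total -3. So Ru + (-3) = 0, giving Ru = +3.
Ligands are named alphabetically: bipyridine before glycinato before hydroxo.

(2,2'-bipyridine)(glycinato)dihydroxoruthenium(III)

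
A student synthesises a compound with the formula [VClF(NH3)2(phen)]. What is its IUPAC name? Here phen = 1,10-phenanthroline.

diamminechlorofluoro(1,10-phenanthroline)vanadium(II)

There is no counter-ion, so the complex is neutral overall.
Ligand charges: 1×fluoro (-1 each), 2×ammine (neutral), 1×1,10-phenanthroline (neutral), 1×chloro (-1 each); total -2. So V + (-2) = 0, giving V = +2.
Ligands are named alphabetically: ammine before chloro before fluoro before phenanthroline.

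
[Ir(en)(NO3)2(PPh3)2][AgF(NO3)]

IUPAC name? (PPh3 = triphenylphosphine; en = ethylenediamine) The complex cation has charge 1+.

Both ions are complex: the cation is named first with the plain metal name, the anion second with the -ate form; each ion's ligands are alphabetised independently.
The complex cation is given as 1+; its ligand charges sum to -2, so Ir = +3.
A 1:1 salt means the anion carries the equal and opposite charge, 1−.
Anion: ligand charges sum to -2; for the ion to be 1−, Ag = +1.

(ethylenediamine)dinitratobis(triphenylphosphine)iridium(III) fluoronitratoargentate(I)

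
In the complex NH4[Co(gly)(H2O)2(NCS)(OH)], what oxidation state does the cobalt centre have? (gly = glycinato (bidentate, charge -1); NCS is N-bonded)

1 ammonium outside the brackets (+1 each) → the complex ion is 1−.
Ligand charges: 1×gly = -1; 2×H2O neutral; 1×OH = -1; 1×NCS = -1; sum -3.
Co + (-3) = 1− ⇒ Co is +2.

+2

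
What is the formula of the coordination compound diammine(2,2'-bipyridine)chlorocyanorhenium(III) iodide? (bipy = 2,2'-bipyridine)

[Re(bipy)Cl(CN)(NH3)2]I

Ligands: 1 chloro (Cl, -1), 1 cyano (CN, -1), 1 2,2'-bipyridine (bipy, neutral), 2 ammine (NH3, neutral). Ligand charge sum = -2.
Charge balance with iodide (-1) requires 1 complex ion per 1 iodide.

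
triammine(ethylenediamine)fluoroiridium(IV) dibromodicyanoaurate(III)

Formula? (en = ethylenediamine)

[Ir(en)F(NH3)3][AuBr2(CN)2]3

Cation [Ir…]: ligand charges -1, Ir(IV) ⇒ ion charge 3+.
Anion [Au…]: ligand charges -4, Au(III) ⇒ ion charge 1−.
One 3+ cation requires 3 of the 1− anion.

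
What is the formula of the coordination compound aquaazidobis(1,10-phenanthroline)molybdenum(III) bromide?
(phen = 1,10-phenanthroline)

Ligands: 1 azido (N3, -1), 2 1,10-phenanthroline (phen, neutral), 1 aqua (H2O, neutral). Ligand charge sum = -1.
With Mo in oxidation state +3, the complex ion is [Mo...]^2+.
Charge balance with bromide (-1) requires 1 complex ion per 2 bromide.

[Mo(H2O)(N3)(phen)2]Br2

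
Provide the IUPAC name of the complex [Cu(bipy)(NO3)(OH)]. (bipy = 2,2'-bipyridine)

(2,2'-bipyridine)hydroxonitratocopper(II)

There is no counter-ion, so the complex is neutral overall.
Ligand charges: 1×2,2'-bipyridine (neutral), 1×hydroxo (-1 each), 1×nitrato (-1 each); total -2. So Cu + (-2) = 0, giving Cu = +2.
Ligands are named alphabetically: bipyridine before hydroxo before nitrato.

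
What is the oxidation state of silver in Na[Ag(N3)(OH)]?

+1

1 sodium outside the brackets (+1 each) → the complex ion is 1−.
Ligand charges: 1×N3 = -1; 1×OH = -1; sum -2.
Ag + (-2) = 1− ⇒ Ag is +1.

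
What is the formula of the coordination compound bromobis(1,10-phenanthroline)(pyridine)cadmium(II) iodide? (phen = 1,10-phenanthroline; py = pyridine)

Ligands: 2 1,10-phenanthroline (phen, neutral), 1 bromo (Br, -1), 1 pyridine (py, neutral). Ligand charge sum = -1.
With Cd in oxidation state +2, the complex ion is [Cd...]^1+.
Charge balance with iodide (-1) requires 1 complex ion per 1 iodide.

[CdBr(phen)2(py)]I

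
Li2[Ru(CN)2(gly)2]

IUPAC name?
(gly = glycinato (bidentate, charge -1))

The 2 lithium counter-ions carry a total charge of +2, so each complex ion is 2−.
Ligand charges: 2×cyano (-1 each), 2×glycinato (-1 each); total -4. So Ru + (-4) = 2−, giving Ru = +2.
Ligands are named alphabetically: cyano before glycinato.
The complex ion is anionic, so ruthenium takes the -ate form ruthenate(II).

lithium dicyanobis(glycinato)ruthenate(II)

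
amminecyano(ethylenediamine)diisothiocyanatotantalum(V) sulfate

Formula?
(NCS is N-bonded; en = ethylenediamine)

[Ta(CN)(en)(NCS)2(NH3)]SO4

Ligands: 2 isothiocyanato (NCS, -1), 1 ammine (NH3, neutral), 1 ethylenediamine (en, neutral), 1 cyano (CN, -1). Ligand charge sum = -3.
With Ta in oxidation state +5, the complex ion is [Ta...]^2+.
Charge balance with sulfate (-2) requires 1 complex ion per 1 sulfate.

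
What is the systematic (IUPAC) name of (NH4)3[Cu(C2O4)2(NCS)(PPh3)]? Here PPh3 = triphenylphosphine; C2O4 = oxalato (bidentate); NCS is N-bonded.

ammonium isothiocyanatodioxalato(triphenylphosphine)cuprate(II)

The 3 ammonium counter-ions carry a total charge of +3, so each complex ion is 3−.
Ligand charges: 1×triphenylphosphine (neutral), 2×oxalato (-2 each), 1×isothiocyanato (-1 each); total -5. So Cu + (-5) = 3−, giving Cu = +2.
Ligands are named alphabetically: isothiocyanato before oxalato before triphenylphosphine.
The complex ion is anionic, so copper takes the -ate form cuprate(II).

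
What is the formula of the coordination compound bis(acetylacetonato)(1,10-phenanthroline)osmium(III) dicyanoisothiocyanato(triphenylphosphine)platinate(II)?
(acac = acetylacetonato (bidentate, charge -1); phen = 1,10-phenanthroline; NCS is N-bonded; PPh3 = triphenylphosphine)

Cation [Os…]: ligand charges -2, Os(III) ⇒ ion charge 1+.
Anion [Pt…]: ligand charges -3, Pt(II) ⇒ ion charge 1−.
One 1+ cation balances one 1− anion.

[Os(acac)2(phen)][Pt(CN)2(NCS)(PPh3)]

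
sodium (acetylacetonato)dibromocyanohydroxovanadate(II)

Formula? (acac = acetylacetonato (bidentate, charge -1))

Na3[V(acac)Br2(CN)(OH)]

Ligands: 1 cyano (CN, -1), 1 hydroxo (OH, -1), 1 acetylacetonato (acac, -1), 2 bromo (Br, -1). Ligand charge sum = -5.
With V in oxidation state +2, the complex ion is [V...]^3−.
Charge balance with sodium (+1) requires 1 complex ion per 3 sodium.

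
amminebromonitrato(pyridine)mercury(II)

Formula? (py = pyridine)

Ligands: 1 ammine (NH3, neutral), 1 bromo (Br, -1), 1 pyridine (py, neutral), 1 nitrato (NO3, -1). Ligand charge sum = -2.
With Hg in oxidation state +2, the complex ion is [Hg...].

[HgBr(NH3)(NO3)(py)]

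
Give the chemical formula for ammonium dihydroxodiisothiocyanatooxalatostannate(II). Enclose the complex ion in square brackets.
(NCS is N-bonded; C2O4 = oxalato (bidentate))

(NH4)4[Sn(C2O4)(NCS)2(OH)2]

Ligands: 2 hydroxo (OH, -1), 2 isothiocyanato (NCS, -1), 1 oxalato (C2O4, -2). Ligand charge sum = -6.
With Sn in oxidation state +2, the complex ion is [Sn...]^4−.
Charge balance with ammonium (+1) requires 1 complex ion per 4 ammonium.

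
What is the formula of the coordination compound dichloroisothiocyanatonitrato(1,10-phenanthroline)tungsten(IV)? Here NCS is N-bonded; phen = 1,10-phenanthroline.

Ligands: 2 chloro (Cl, -1), 1 isothiocyanato (NCS, -1), 1 nitrato (NO3, -1), 1 1,10-phenanthroline (phen, neutral). Ligand charge sum = -4.
With W in oxidation state +4, the complex ion is [W...].

[WCl2(NCS)(NO3)(phen)]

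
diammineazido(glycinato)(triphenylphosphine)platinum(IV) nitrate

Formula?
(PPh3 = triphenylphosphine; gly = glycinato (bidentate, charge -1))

Ligands: 1 triphenylphosphine (PPh3, neutral), 1 azido (N3, -1), 1 glycinato (gly, -1), 2 ammine (NH3, neutral). Ligand charge sum = -2.
With Pt in oxidation state +4, the complex ion is [Pt...]^2+.
Charge balance with nitrate (-1) requires 1 complex ion per 2 nitrate.

[Pt(gly)(N3)(NH3)2(PPh3)](NO3)2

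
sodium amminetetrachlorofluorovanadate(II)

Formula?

Ligands: 4 chloro (Cl, -1), 1 fluoro (F, -1), 1 ammine (NH3, neutral). Ligand charge sum = -5.
With V in oxidation state +2, the complex ion is [V...]^3−.
Charge balance with sodium (+1) requires 1 complex ion per 3 sodium.

Na3[VCl4F(NH3)]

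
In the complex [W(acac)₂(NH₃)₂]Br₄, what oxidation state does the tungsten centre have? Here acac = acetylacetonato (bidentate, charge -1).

4 bromide outside the brackets (-1 each) → the complex ion is 4+.
Ligand charges: 2×acac = -2; 2×NH3 neutral; sum -2.
W + (-2) = 4+ ⇒ W is +6.

+6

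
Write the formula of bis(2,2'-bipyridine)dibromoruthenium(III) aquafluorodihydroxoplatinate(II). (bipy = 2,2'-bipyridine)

Cation [Ru…]: ligand charges -2, Ru(III) ⇒ ion charge 1+.
Anion [Pt…]: ligand charges -3, Pt(II) ⇒ ion charge 1−.
One 1+ cation balances one 1− anion.

[Ru(bipy)2Br2][PtF(H2O)(OH)2]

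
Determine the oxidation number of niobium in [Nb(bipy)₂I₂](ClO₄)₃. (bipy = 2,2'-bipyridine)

3 perchlorate outside the brackets (-1 each) → the complex ion is 3+.
Ligand charges: 2×bipy neutral; 2×I = -2; sum -2.
Nb + (-2) = 3+ ⇒ Nb is +5.

+5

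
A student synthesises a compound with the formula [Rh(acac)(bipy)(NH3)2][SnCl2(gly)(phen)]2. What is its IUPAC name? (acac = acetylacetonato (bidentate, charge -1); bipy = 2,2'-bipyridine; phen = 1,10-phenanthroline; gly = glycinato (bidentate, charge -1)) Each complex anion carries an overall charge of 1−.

(acetylacetonato)diammine(2,2'-bipyridine)rhodium(III) dichloro(glycinato)(1,10-phenanthroline)stannate(II)

Both ions are complex: the cation is named first with the plain metal name, the anion second with the -ate form; each ion's ligands are alphabetised independently.
The complex anion is given as 1−; its ligand charges sum to -3, so Sn = +2.
With 2 anions per cation, the cation must be 2×1 = 2+.
Cation: ligand charges sum to -1; for the ion to be 2+, Rh = +3.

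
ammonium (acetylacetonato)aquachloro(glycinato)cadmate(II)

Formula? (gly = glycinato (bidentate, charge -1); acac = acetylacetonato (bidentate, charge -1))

Ligands: 1 glycinato (gly, -1), 1 aqua (H2O, neutral), 1 chloro (Cl, -1), 1 acetylacetonato (acac, -1). Ligand charge sum = -3.
With Cd in oxidation state +2, the complex ion is [Cd...]^1−.
Charge balance with ammonium (+1) requires 1 complex ion per 1 ammonium.

NH4[Cd(acac)Cl(gly)(H2O)]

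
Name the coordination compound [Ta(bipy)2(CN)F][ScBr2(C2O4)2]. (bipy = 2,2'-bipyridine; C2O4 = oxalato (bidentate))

Both ions are complex: the cation is named first with the plain metal name, the anion second with the -ate form; each ion's ligands are alphabetised independently.
Scandium is always +3 in its complexes; the anion's ligand charges sum to -6, so the complex anion is 3−.
A 1:1 salt means the cation carries the equal and opposite charge, 3+.
Cation: ligand charges sum to -2; for the ion to be 3+, Ta = +5.

bis(2,2'-bipyridine)cyanofluorotantalum(V) dibromodioxalatoscandate(III)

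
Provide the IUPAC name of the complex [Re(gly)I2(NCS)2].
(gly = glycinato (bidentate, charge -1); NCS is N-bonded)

There is no counter-ion, so the complex is neutral overall.
Ligand charges: 1×glycinato (-1 each), 2×isothiocyanato (-1 each), 2×iodo (-1 each); total -5. So Re + (-5) = 0, giving Re = +5.
Ligands are named alphabetically: glycinato before iodo before isothiocyanato.

(glycinato)diiododiisothiocyanatorhenium(V)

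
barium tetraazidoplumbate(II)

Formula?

Ba[Pb(N3)4]

Ligands: 4 azido (N3, -1). Ligand charge sum = -4.
With Pb in oxidation state +2, the complex ion is [Pb...]^2−.
Charge balance with barium (+2) requires 1 complex ion per 1 barium.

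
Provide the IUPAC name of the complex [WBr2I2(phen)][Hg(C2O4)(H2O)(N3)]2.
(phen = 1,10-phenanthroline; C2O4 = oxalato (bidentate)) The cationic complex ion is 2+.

The complex cation is given as 2+; its ligand charges sum to -4, so W = +6.
With 2 anions per cation, each anion must be 2/2 = 1−.
Anion: ligand charges sum to -3; for the ion to be 1−, Hg = +2.

dibromodiiodo(1,10-phenanthroline)tungsten(VI) aquaazidooxalatomercurate(II)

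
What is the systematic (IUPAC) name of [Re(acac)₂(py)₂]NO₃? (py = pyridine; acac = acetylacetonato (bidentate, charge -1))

The 1 nitrate counter-ion carries a total charge of -1, so each complex ion is 1+.
Ligand charges: 2×pyridine (neutral), 2×acetylacetonato (-1 each); total -2. So Re + (-2) = 1+, giving Re = +3.
Ligands are named alphabetically: acetylacetonato before pyridine.

bis(acetylacetonato)bis(pyridine)rhenium(III) nitrate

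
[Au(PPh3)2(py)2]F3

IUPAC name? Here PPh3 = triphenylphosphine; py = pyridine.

The 3 fluoride counter-ions carry a total charge of -3, so each complex ion is 3+.
Ligand charges: 2×triphenylphosphine (neutral), 2×pyridine (neutral); total 0. So Au + (0) = 3+, giving Au = +3.
Ligands are named alphabetically: pyridine before triphenylphosphine.

bis(pyridine)bis(triphenylphosphine)gold(III) fluoride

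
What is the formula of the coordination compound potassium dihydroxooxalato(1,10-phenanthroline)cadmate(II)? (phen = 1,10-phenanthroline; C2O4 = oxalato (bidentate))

K2[Cd(C2O4)(OH)2(phen)]

Ligands: 1 1,10-phenanthroline (phen, neutral), 1 oxalato (C2O4, -2), 2 hydroxo (OH, -1). Ligand charge sum = -4.
Charge balance with potassium (+1) requires 1 complex ion per 2 potassium.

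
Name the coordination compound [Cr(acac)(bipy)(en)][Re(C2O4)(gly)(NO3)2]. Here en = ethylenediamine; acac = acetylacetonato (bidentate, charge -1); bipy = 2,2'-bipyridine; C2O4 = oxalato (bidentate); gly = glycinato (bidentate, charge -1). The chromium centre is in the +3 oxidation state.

(acetylacetonato)(2,2'-bipyridine)(ethylenediamine)chromium(III) (glycinato)dinitratooxalatorhenate(III)

Cr is given as +3; the cation's ligand charges sum to -1, so the complex cation is 2+.
A 1:1 salt means the anion carries the equal and opposite charge, 2−.
Anion: ligand charges sum to -5; for the ion to be 2−, Re = +3.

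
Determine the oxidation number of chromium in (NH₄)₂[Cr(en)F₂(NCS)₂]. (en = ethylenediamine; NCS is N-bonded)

+2

2 ammonium outside the brackets (+1 each) → the complex ion is 2−.
Ligand charges: 1×en neutral; 2×F = -2; 2×NCS = -2; sum -4.
Cr + (-4) = 2− ⇒ Cr is +2.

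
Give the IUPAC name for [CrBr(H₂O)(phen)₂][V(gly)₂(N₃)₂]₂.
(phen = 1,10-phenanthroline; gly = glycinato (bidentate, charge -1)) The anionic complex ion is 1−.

aquabromobis(1,10-phenanthroline)chromium(III) diazidobis(glycinato)vanadate(III)

Both ions are complex: the cation is named first with the plain metal name, the anion second with the -ate form; each ion's ligands are alphabetised independently.
The complex anion is given as 1−; its ligand charges sum to -4, so V = +3.
With 2 anions per cation, the cation must be 2×1 = 2+.
Cation: ligand charges sum to -1; for the ion to be 2+, Cr = +3.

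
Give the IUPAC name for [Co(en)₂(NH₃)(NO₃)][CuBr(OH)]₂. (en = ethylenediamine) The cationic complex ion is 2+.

amminebis(ethylenediamine)nitratocobalt(III) bromohydroxocuprate(I)

Both ions are complex: the cation is named first with the plain metal name, the anion second with the -ate form; each ion's ligands are alphabetised independently.
The complex cation is given as 2+; its ligand charges sum to -1, so Co = +3.
With 2 anions per cation, each anion must be 2/2 = 1−.
Anion: ligand charges sum to -2; for the ion to be 1−, Cu = +1.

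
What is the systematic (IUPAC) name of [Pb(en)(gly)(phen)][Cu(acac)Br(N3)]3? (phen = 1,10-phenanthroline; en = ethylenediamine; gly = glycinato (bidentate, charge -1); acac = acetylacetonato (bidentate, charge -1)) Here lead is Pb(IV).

Both ions are complex: the cation is named first with the plain metal name, the anion second with the -ate form; each ion's ligands are alphabetised independently.
Pb is given as +4; the cation's ligand charges sum to -1, so the complex cation is 3+.
With 3 anions per cation, each anion must be 3/3 = 1−.
Anion: ligand charges sum to -3; for the ion to be 1−, Cu = +2.

(ethylenediamine)(glycinato)(1,10-phenanthroline)lead(IV) (acetylacetonato)azidobromocuprate(II)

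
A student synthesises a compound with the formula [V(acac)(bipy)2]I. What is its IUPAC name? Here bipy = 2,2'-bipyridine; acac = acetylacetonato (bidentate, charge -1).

(acetylacetonato)bis(2,2'-bipyridine)vanadium(II) iodide

The 1 iodide counter-ion carries a total charge of -1, so each complex ion is 1+.
Ligand charges: 2×2,2'-bipyridine (neutral), 1×acetylacetonato (-1 each); total -1. So V + (-1) = 1+, giving V = +2.
Ligands are named alphabetically: acetylacetonato before bipyridine.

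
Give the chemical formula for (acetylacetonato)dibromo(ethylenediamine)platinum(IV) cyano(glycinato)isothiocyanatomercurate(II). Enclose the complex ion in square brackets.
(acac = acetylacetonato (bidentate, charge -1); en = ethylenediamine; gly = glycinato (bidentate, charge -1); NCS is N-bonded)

[Pt(acac)Br2(en)][Hg(CN)(gly)(NCS)]

Cation [Pt…]: ligand charges -3, Pt(IV) ⇒ ion charge 1+.
Anion [Hg…]: ligand charges -3, Hg(II) ⇒ ion charge 1−.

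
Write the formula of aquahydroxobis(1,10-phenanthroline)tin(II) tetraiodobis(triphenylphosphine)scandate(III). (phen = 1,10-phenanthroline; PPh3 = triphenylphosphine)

[Sn(H2O)(OH)(phen)2][ScI4(PPh3)2]

Cation [Sn…]: ligand charges -1, Sn(II) ⇒ ion charge 1+.
Anion [Sc…]: ligand charges -4, Sc(III) ⇒ ion charge 1−.
One 1+ cation balances one 1− anion.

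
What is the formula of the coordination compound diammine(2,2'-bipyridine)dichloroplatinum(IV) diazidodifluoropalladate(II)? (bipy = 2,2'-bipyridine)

[Pt(bipy)Cl2(NH3)2][PdF2(N3)2]

Cation [Pt…]: ligand charges -2, Pt(IV) ⇒ ion charge 2+.
Anion [Pd…]: ligand charges -4, Pd(II) ⇒ ion charge 2−.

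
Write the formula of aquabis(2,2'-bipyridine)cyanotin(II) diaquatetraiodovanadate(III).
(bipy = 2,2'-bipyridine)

[Sn(bipy)2(CN)(H2O)][V(H2O)2I4]

Cation [Sn…]: ligand charges -1, Sn(II) ⇒ ion charge 1+.
Anion [V…]: ligand charges -4, V(III) ⇒ ion charge 1−.
One 1+ cation balances one 1− anion.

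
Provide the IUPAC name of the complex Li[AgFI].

The 1 lithium counter-ion carries a total charge of +1, so each complex ion is 1−.
Ligand charges: 1×fluoro (-1 each), 1×iodo (-1 each); total -2. So Ag + (-2) = 1−, giving Ag = +1.
Ligands are named alphabetically: fluoro before iodo.
The complex ion is anionic, so silver takes the -ate form argentate(I).

lithium fluoroiodoargentate(I)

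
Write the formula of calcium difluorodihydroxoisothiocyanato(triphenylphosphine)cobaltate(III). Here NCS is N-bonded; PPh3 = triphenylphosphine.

Ca[CoF2(NCS)(OH)2(PPh3)]

Ligands: 2 fluoro (F, -1), 1 isothiocyanato (NCS, -1), 2 hydroxo (OH, -1), 1 triphenylphosphine (PPh3, neutral). Ligand charge sum = -5.
Charge balance with calcium (+2) requires 1 complex ion per 1 calcium.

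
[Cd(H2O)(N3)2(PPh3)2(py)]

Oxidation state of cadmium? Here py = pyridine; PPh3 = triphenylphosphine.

No counter-ion: the bracketed complex is neutral.
Ligand charges: 1×py neutral; 2×N3 = -2; 1×H2O neutral; 2×PPh3 neutral; sum -2.
Cd + (-2) = 0 ⇒ Cd is +2.

+2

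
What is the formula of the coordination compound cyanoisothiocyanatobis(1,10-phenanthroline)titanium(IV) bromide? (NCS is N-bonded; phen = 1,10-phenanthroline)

Ligands: 1 isothiocyanato (NCS, -1), 1 cyano (CN, -1), 2 1,10-phenanthroline (phen, neutral). Ligand charge sum = -2.
With Ti in oxidation state +4, the complex ion is [Ti...]^2+.
Charge balance with bromide (-1) requires 1 complex ion per 2 bromide.

[Ti(CN)(NCS)(phen)2]Br2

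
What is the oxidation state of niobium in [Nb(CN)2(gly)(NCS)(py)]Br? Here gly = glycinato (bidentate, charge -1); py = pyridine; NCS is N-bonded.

1 bromide outside the brackets (-1 each) → the complex ion is 1+.
Ligand charges: 2×CN = -2; 1×gly = -1; 1×py neutral; 1×NCS = -1; sum -4.
Nb + (-4) = 1+ ⇒ Nb is +5.

+5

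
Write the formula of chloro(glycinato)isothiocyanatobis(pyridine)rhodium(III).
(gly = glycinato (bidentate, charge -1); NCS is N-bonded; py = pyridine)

[RhCl(gly)(NCS)(py)2]

Ligands: 1 chloro (Cl, -1), 1 glycinato (gly, -1), 1 isothiocyanato (NCS, -1), 2 pyridine (py, neutral). Ligand charge sum = -3.
With Rh in oxidation state +3, the complex ion is [Rh...].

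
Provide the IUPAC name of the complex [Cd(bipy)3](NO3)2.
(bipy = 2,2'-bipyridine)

The 2 nitrate counter-ions carry a total charge of -2, so each complex ion is 2+.
Ligand charges: 3×2,2'-bipyridine (neutral); total 0. So Cd + (0) = 2+, giving Cd = +2.

tris(2,2'-bipyridine)cadmium(II) nitrate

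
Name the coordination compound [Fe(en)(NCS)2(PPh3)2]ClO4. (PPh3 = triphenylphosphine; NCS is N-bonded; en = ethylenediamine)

(ethylenediamine)diisothiocyanatobis(triphenylphosphine)iron(III) perchlorate

The 1 perchlorate counter-ion carries a total charge of -1, so each complex ion is 1+.
Ligand charges: 2×triphenylphosphine (neutral), 2×isothiocyanato (-1 each), 1×ethylenediamine (neutral); total -2. So Fe + (-2) = 1+, giving Fe = +3.
Ligands are named alphabetically: ethylenediamine before isothiocyanato before triphenylphosphine.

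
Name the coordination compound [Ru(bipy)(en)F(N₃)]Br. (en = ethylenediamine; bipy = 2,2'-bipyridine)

azido(2,2'-bipyridine)(ethylenediamine)fluororuthenium(III) bromide

The 1 bromide counter-ion carries a total charge of -1, so each complex ion is 1+.
Ligand charges: 1×azido (-1 each), 1×ethylenediamine (neutral), 1×2,2'-bipyridine (neutral), 1×fluoro (-1 each); total -2. So Ru + (-2) = 1+, giving Ru = +3.
Ligands are named alphabetically: azido before bipyridine before ethylenediamine before fluoro.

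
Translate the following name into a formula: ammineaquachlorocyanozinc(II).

[ZnCl(CN)(H2O)(NH3)]

Ligands: 1 ammine (NH3, neutral), 1 aqua (H2O, neutral), 1 cyano (CN, -1), 1 chloro (Cl, -1). Ligand charge sum = -2.
With Zn in oxidation state +2, the complex ion is [Zn...].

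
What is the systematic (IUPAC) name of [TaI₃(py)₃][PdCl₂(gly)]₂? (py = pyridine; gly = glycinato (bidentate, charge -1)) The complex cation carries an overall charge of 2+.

The complex cation is given as 2+; its ligand charges sum to -3, so Ta = +5.
With 2 anions per cation, each anion must be 2/2 = 1−.
Anion: ligand charges sum to -3; for the ion to be 1−, Pd = +2.

triiodotris(pyridine)tantalum(V) dichloro(glycinato)palladate(II)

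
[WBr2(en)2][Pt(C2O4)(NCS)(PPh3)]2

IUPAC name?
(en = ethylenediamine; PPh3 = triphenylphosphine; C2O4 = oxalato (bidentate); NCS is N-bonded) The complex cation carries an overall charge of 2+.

Both ions are complex: the cation is named first with the plain metal name, the anion second with the -ate form; each ion's ligands are alphabetised independently.
The complex cation is given as 2+; its ligand charges sum to -2, so W = +4.
With 2 anions per cation, each anion must be 2/2 = 1−.
Anion: ligand charges sum to -3; for the ion to be 1−, Pt = +2.

dibromobis(ethylenediamine)tungsten(IV) isothiocyanatooxalato(triphenylphosphine)platinate(II)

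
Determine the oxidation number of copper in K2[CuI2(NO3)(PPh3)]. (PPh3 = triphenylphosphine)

+1

2 potassium outside the brackets (+1 each) → the complex ion is 2−.
Ligand charges: 2×I = -2; 1×PPh3 neutral; 1×NO3 = -1; sum -3.
Cu + (-3) = 2− ⇒ Cu is +1.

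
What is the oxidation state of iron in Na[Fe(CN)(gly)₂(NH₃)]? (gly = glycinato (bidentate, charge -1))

+2

1 sodium outside the brackets (+1 each) → the complex ion is 1−.
Ligand charges: 2×gly = -2; 1×CN = -1; 1×NH3 neutral; sum -3.
Fe + (-3) = 1− ⇒ Fe is +2.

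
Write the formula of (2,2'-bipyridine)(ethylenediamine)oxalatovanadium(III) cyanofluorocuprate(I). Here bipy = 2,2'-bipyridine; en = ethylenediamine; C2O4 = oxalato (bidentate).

Cation [V…]: ligand charges -2, V(III) ⇒ ion charge 1+.
Anion [Cu…]: ligand charges -2, Cu(I) ⇒ ion charge 1−.

[V(bipy)(C2O4)(en)][Cu(CN)F]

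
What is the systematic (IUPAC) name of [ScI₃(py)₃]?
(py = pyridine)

triiodotris(pyridine)scandium(III)

There is no counter-ion, so the complex is neutral overall.
Ligand charges: 3×pyridine (neutral), 3×iodo (-1 each); total -3. So Sc + (-3) = 0, giving Sc = +3.
Ligands are named alphabetically: iodo before pyridine.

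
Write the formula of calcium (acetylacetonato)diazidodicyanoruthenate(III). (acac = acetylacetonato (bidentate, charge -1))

Ca[Ru(acac)(CN)2(N3)2]

Ligands: 2 cyano (CN, -1), 1 acetylacetonato (acac, -1), 2 azido (N3, -1). Ligand charge sum = -5.
With Ru in oxidation state +3, the complex ion is [Ru...]^2−.
Charge balance with calcium (+2) requires 1 complex ion per 1 calcium.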